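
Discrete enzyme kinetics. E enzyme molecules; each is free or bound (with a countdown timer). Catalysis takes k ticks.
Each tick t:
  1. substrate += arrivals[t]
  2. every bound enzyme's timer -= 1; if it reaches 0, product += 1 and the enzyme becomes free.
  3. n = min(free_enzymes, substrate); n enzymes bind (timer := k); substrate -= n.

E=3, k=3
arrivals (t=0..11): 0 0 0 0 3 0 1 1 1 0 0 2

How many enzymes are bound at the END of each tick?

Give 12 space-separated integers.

t=0: arr=0 -> substrate=0 bound=0 product=0
t=1: arr=0 -> substrate=0 bound=0 product=0
t=2: arr=0 -> substrate=0 bound=0 product=0
t=3: arr=0 -> substrate=0 bound=0 product=0
t=4: arr=3 -> substrate=0 bound=3 product=0
t=5: arr=0 -> substrate=0 bound=3 product=0
t=6: arr=1 -> substrate=1 bound=3 product=0
t=7: arr=1 -> substrate=0 bound=2 product=3
t=8: arr=1 -> substrate=0 bound=3 product=3
t=9: arr=0 -> substrate=0 bound=3 product=3
t=10: arr=0 -> substrate=0 bound=1 product=5
t=11: arr=2 -> substrate=0 bound=2 product=6

Answer: 0 0 0 0 3 3 3 2 3 3 1 2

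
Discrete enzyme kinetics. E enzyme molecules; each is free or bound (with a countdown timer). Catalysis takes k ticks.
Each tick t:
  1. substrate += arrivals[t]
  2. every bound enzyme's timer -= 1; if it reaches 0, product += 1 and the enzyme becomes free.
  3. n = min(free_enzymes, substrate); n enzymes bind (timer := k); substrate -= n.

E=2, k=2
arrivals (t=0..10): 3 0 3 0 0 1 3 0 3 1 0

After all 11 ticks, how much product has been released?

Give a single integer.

Answer: 10

Derivation:
t=0: arr=3 -> substrate=1 bound=2 product=0
t=1: arr=0 -> substrate=1 bound=2 product=0
t=2: arr=3 -> substrate=2 bound=2 product=2
t=3: arr=0 -> substrate=2 bound=2 product=2
t=4: arr=0 -> substrate=0 bound=2 product=4
t=5: arr=1 -> substrate=1 bound=2 product=4
t=6: arr=3 -> substrate=2 bound=2 product=6
t=7: arr=0 -> substrate=2 bound=2 product=6
t=8: arr=3 -> substrate=3 bound=2 product=8
t=9: arr=1 -> substrate=4 bound=2 product=8
t=10: arr=0 -> substrate=2 bound=2 product=10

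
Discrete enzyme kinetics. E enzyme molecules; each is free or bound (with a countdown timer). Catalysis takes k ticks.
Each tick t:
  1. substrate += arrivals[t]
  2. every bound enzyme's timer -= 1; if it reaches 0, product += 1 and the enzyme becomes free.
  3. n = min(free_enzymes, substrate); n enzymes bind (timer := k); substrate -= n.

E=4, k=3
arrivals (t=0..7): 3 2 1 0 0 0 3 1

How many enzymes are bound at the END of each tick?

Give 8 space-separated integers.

t=0: arr=3 -> substrate=0 bound=3 product=0
t=1: arr=2 -> substrate=1 bound=4 product=0
t=2: arr=1 -> substrate=2 bound=4 product=0
t=3: arr=0 -> substrate=0 bound=3 product=3
t=4: arr=0 -> substrate=0 bound=2 product=4
t=5: arr=0 -> substrate=0 bound=2 product=4
t=6: arr=3 -> substrate=0 bound=3 product=6
t=7: arr=1 -> substrate=0 bound=4 product=6

Answer: 3 4 4 3 2 2 3 4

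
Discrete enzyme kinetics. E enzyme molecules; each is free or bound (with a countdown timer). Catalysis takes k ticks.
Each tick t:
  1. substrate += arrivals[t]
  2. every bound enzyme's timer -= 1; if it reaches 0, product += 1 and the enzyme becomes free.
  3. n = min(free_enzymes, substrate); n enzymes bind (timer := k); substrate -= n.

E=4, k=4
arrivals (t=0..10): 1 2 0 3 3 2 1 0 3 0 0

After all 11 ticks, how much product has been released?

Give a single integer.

Answer: 7

Derivation:
t=0: arr=1 -> substrate=0 bound=1 product=0
t=1: arr=2 -> substrate=0 bound=3 product=0
t=2: arr=0 -> substrate=0 bound=3 product=0
t=3: arr=3 -> substrate=2 bound=4 product=0
t=4: arr=3 -> substrate=4 bound=4 product=1
t=5: arr=2 -> substrate=4 bound=4 product=3
t=6: arr=1 -> substrate=5 bound=4 product=3
t=7: arr=0 -> substrate=4 bound=4 product=4
t=8: arr=3 -> substrate=6 bound=4 product=5
t=9: arr=0 -> substrate=4 bound=4 product=7
t=10: arr=0 -> substrate=4 bound=4 product=7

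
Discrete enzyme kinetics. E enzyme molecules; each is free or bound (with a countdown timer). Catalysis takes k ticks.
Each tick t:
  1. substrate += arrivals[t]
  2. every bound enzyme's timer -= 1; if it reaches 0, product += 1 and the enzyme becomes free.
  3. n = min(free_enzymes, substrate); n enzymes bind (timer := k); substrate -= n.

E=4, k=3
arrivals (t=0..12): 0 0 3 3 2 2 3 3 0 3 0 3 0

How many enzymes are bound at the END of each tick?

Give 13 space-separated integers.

t=0: arr=0 -> substrate=0 bound=0 product=0
t=1: arr=0 -> substrate=0 bound=0 product=0
t=2: arr=3 -> substrate=0 bound=3 product=0
t=3: arr=3 -> substrate=2 bound=4 product=0
t=4: arr=2 -> substrate=4 bound=4 product=0
t=5: arr=2 -> substrate=3 bound=4 product=3
t=6: arr=3 -> substrate=5 bound=4 product=4
t=7: arr=3 -> substrate=8 bound=4 product=4
t=8: arr=0 -> substrate=5 bound=4 product=7
t=9: arr=3 -> substrate=7 bound=4 product=8
t=10: arr=0 -> substrate=7 bound=4 product=8
t=11: arr=3 -> substrate=7 bound=4 product=11
t=12: arr=0 -> substrate=6 bound=4 product=12

Answer: 0 0 3 4 4 4 4 4 4 4 4 4 4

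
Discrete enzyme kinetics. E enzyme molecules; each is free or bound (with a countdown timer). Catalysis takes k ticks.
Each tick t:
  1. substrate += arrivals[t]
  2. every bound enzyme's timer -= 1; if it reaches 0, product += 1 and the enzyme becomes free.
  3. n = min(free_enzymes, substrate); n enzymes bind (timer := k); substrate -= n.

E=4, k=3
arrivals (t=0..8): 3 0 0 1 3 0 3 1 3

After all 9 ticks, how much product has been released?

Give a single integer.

t=0: arr=3 -> substrate=0 bound=3 product=0
t=1: arr=0 -> substrate=0 bound=3 product=0
t=2: arr=0 -> substrate=0 bound=3 product=0
t=3: arr=1 -> substrate=0 bound=1 product=3
t=4: arr=3 -> substrate=0 bound=4 product=3
t=5: arr=0 -> substrate=0 bound=4 product=3
t=6: arr=3 -> substrate=2 bound=4 product=4
t=7: arr=1 -> substrate=0 bound=4 product=7
t=8: arr=3 -> substrate=3 bound=4 product=7

Answer: 7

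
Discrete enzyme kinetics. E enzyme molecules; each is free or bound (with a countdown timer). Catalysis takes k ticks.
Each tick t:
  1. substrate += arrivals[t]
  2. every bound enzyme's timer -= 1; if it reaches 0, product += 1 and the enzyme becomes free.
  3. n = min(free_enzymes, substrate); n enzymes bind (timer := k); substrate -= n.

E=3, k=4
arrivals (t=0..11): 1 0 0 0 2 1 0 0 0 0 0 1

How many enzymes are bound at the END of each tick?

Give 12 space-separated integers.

t=0: arr=1 -> substrate=0 bound=1 product=0
t=1: arr=0 -> substrate=0 bound=1 product=0
t=2: arr=0 -> substrate=0 bound=1 product=0
t=3: arr=0 -> substrate=0 bound=1 product=0
t=4: arr=2 -> substrate=0 bound=2 product=1
t=5: arr=1 -> substrate=0 bound=3 product=1
t=6: arr=0 -> substrate=0 bound=3 product=1
t=7: arr=0 -> substrate=0 bound=3 product=1
t=8: arr=0 -> substrate=0 bound=1 product=3
t=9: arr=0 -> substrate=0 bound=0 product=4
t=10: arr=0 -> substrate=0 bound=0 product=4
t=11: arr=1 -> substrate=0 bound=1 product=4

Answer: 1 1 1 1 2 3 3 3 1 0 0 1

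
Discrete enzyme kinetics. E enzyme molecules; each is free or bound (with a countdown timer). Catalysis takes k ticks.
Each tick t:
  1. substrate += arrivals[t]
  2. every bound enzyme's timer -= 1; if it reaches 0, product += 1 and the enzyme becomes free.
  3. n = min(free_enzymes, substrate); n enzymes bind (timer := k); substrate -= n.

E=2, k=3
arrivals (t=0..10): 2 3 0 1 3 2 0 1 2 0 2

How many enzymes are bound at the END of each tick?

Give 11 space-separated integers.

Answer: 2 2 2 2 2 2 2 2 2 2 2

Derivation:
t=0: arr=2 -> substrate=0 bound=2 product=0
t=1: arr=3 -> substrate=3 bound=2 product=0
t=2: arr=0 -> substrate=3 bound=2 product=0
t=3: arr=1 -> substrate=2 bound=2 product=2
t=4: arr=3 -> substrate=5 bound=2 product=2
t=5: arr=2 -> substrate=7 bound=2 product=2
t=6: arr=0 -> substrate=5 bound=2 product=4
t=7: arr=1 -> substrate=6 bound=2 product=4
t=8: arr=2 -> substrate=8 bound=2 product=4
t=9: arr=0 -> substrate=6 bound=2 product=6
t=10: arr=2 -> substrate=8 bound=2 product=6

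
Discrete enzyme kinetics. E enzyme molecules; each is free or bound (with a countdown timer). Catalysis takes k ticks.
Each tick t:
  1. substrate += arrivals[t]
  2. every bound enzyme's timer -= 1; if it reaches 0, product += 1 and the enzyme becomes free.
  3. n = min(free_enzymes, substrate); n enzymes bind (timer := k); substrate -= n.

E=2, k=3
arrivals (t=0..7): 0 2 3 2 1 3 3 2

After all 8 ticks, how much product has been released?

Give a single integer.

Answer: 4

Derivation:
t=0: arr=0 -> substrate=0 bound=0 product=0
t=1: arr=2 -> substrate=0 bound=2 product=0
t=2: arr=3 -> substrate=3 bound=2 product=0
t=3: arr=2 -> substrate=5 bound=2 product=0
t=4: arr=1 -> substrate=4 bound=2 product=2
t=5: arr=3 -> substrate=7 bound=2 product=2
t=6: arr=3 -> substrate=10 bound=2 product=2
t=7: arr=2 -> substrate=10 bound=2 product=4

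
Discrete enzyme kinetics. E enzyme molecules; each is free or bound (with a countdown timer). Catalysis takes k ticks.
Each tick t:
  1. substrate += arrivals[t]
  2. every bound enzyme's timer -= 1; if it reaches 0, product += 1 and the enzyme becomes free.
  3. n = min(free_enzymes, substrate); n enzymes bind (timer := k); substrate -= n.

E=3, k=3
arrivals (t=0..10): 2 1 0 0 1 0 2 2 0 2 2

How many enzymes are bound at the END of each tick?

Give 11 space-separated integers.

Answer: 2 3 3 1 1 1 3 3 3 3 3

Derivation:
t=0: arr=2 -> substrate=0 bound=2 product=0
t=1: arr=1 -> substrate=0 bound=3 product=0
t=2: arr=0 -> substrate=0 bound=3 product=0
t=3: arr=0 -> substrate=0 bound=1 product=2
t=4: arr=1 -> substrate=0 bound=1 product=3
t=5: arr=0 -> substrate=0 bound=1 product=3
t=6: arr=2 -> substrate=0 bound=3 product=3
t=7: arr=2 -> substrate=1 bound=3 product=4
t=8: arr=0 -> substrate=1 bound=3 product=4
t=9: arr=2 -> substrate=1 bound=3 product=6
t=10: arr=2 -> substrate=2 bound=3 product=7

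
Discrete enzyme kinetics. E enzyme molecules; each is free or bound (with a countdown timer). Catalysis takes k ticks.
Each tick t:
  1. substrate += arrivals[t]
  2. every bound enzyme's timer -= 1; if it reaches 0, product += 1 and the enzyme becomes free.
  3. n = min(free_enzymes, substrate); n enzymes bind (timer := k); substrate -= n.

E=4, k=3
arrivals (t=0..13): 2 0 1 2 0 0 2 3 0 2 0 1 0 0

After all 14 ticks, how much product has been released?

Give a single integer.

t=0: arr=2 -> substrate=0 bound=2 product=0
t=1: arr=0 -> substrate=0 bound=2 product=0
t=2: arr=1 -> substrate=0 bound=3 product=0
t=3: arr=2 -> substrate=0 bound=3 product=2
t=4: arr=0 -> substrate=0 bound=3 product=2
t=5: arr=0 -> substrate=0 bound=2 product=3
t=6: arr=2 -> substrate=0 bound=2 product=5
t=7: arr=3 -> substrate=1 bound=4 product=5
t=8: arr=0 -> substrate=1 bound=4 product=5
t=9: arr=2 -> substrate=1 bound=4 product=7
t=10: arr=0 -> substrate=0 bound=3 product=9
t=11: arr=1 -> substrate=0 bound=4 product=9
t=12: arr=0 -> substrate=0 bound=2 product=11
t=13: arr=0 -> substrate=0 bound=1 product=12

Answer: 12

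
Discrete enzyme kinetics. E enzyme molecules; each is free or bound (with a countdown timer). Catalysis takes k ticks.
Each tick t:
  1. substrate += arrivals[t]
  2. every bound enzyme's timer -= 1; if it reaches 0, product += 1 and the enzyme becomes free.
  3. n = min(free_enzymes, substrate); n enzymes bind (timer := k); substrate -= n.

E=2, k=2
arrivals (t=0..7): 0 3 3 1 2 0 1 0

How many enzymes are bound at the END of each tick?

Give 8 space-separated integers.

t=0: arr=0 -> substrate=0 bound=0 product=0
t=1: arr=3 -> substrate=1 bound=2 product=0
t=2: arr=3 -> substrate=4 bound=2 product=0
t=3: arr=1 -> substrate=3 bound=2 product=2
t=4: arr=2 -> substrate=5 bound=2 product=2
t=5: arr=0 -> substrate=3 bound=2 product=4
t=6: arr=1 -> substrate=4 bound=2 product=4
t=7: arr=0 -> substrate=2 bound=2 product=6

Answer: 0 2 2 2 2 2 2 2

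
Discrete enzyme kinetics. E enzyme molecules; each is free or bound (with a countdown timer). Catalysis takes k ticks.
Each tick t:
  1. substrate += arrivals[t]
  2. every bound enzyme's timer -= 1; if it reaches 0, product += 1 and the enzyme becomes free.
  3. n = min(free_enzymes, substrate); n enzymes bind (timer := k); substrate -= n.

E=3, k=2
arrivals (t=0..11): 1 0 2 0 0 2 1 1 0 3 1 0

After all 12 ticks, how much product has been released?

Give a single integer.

t=0: arr=1 -> substrate=0 bound=1 product=0
t=1: arr=0 -> substrate=0 bound=1 product=0
t=2: arr=2 -> substrate=0 bound=2 product=1
t=3: arr=0 -> substrate=0 bound=2 product=1
t=4: arr=0 -> substrate=0 bound=0 product=3
t=5: arr=2 -> substrate=0 bound=2 product=3
t=6: arr=1 -> substrate=0 bound=3 product=3
t=7: arr=1 -> substrate=0 bound=2 product=5
t=8: arr=0 -> substrate=0 bound=1 product=6
t=9: arr=3 -> substrate=0 bound=3 product=7
t=10: arr=1 -> substrate=1 bound=3 product=7
t=11: arr=0 -> substrate=0 bound=1 product=10

Answer: 10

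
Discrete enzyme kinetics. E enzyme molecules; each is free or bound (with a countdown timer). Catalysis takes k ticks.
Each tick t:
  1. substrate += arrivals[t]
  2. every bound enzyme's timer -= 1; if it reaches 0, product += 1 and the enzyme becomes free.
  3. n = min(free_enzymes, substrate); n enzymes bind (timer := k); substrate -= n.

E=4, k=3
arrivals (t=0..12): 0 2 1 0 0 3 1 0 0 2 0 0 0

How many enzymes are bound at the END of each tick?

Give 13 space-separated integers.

t=0: arr=0 -> substrate=0 bound=0 product=0
t=1: arr=2 -> substrate=0 bound=2 product=0
t=2: arr=1 -> substrate=0 bound=3 product=0
t=3: arr=0 -> substrate=0 bound=3 product=0
t=4: arr=0 -> substrate=0 bound=1 product=2
t=5: arr=3 -> substrate=0 bound=3 product=3
t=6: arr=1 -> substrate=0 bound=4 product=3
t=7: arr=0 -> substrate=0 bound=4 product=3
t=8: arr=0 -> substrate=0 bound=1 product=6
t=9: arr=2 -> substrate=0 bound=2 product=7
t=10: arr=0 -> substrate=0 bound=2 product=7
t=11: arr=0 -> substrate=0 bound=2 product=7
t=12: arr=0 -> substrate=0 bound=0 product=9

Answer: 0 2 3 3 1 3 4 4 1 2 2 2 0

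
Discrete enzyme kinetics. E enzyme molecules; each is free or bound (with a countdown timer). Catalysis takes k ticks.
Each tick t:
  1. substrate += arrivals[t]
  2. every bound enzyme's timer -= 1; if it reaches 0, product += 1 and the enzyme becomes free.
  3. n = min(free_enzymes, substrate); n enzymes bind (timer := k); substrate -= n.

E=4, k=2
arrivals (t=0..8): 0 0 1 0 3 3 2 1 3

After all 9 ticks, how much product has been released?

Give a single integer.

t=0: arr=0 -> substrate=0 bound=0 product=0
t=1: arr=0 -> substrate=0 bound=0 product=0
t=2: arr=1 -> substrate=0 bound=1 product=0
t=3: arr=0 -> substrate=0 bound=1 product=0
t=4: arr=3 -> substrate=0 bound=3 product=1
t=5: arr=3 -> substrate=2 bound=4 product=1
t=6: arr=2 -> substrate=1 bound=4 product=4
t=7: arr=1 -> substrate=1 bound=4 product=5
t=8: arr=3 -> substrate=1 bound=4 product=8

Answer: 8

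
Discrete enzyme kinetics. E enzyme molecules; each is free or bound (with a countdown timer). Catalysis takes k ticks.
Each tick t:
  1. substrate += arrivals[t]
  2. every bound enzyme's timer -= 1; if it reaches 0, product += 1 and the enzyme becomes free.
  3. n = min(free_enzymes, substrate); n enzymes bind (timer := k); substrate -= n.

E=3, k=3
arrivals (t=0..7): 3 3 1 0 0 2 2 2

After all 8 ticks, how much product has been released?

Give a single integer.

t=0: arr=3 -> substrate=0 bound=3 product=0
t=1: arr=3 -> substrate=3 bound=3 product=0
t=2: arr=1 -> substrate=4 bound=3 product=0
t=3: arr=0 -> substrate=1 bound=3 product=3
t=4: arr=0 -> substrate=1 bound=3 product=3
t=5: arr=2 -> substrate=3 bound=3 product=3
t=6: arr=2 -> substrate=2 bound=3 product=6
t=7: arr=2 -> substrate=4 bound=3 product=6

Answer: 6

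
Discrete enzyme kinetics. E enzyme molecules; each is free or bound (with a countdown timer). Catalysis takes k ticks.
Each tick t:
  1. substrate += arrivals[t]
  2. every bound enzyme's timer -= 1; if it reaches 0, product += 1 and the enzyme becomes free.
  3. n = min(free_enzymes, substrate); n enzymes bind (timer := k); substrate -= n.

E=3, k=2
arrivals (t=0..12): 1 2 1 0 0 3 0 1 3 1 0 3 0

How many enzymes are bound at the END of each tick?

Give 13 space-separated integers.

Answer: 1 3 3 1 0 3 3 1 3 3 2 3 3

Derivation:
t=0: arr=1 -> substrate=0 bound=1 product=0
t=1: arr=2 -> substrate=0 bound=3 product=0
t=2: arr=1 -> substrate=0 bound=3 product=1
t=3: arr=0 -> substrate=0 bound=1 product=3
t=4: arr=0 -> substrate=0 bound=0 product=4
t=5: arr=3 -> substrate=0 bound=3 product=4
t=6: arr=0 -> substrate=0 bound=3 product=4
t=7: arr=1 -> substrate=0 bound=1 product=7
t=8: arr=3 -> substrate=1 bound=3 product=7
t=9: arr=1 -> substrate=1 bound=3 product=8
t=10: arr=0 -> substrate=0 bound=2 product=10
t=11: arr=3 -> substrate=1 bound=3 product=11
t=12: arr=0 -> substrate=0 bound=3 product=12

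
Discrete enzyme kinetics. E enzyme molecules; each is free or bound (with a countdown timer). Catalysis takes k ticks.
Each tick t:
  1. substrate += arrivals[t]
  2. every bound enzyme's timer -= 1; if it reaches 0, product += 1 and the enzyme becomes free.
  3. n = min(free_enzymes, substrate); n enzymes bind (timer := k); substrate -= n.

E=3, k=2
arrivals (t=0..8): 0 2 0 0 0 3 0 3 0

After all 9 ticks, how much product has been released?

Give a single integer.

Answer: 5

Derivation:
t=0: arr=0 -> substrate=0 bound=0 product=0
t=1: arr=2 -> substrate=0 bound=2 product=0
t=2: arr=0 -> substrate=0 bound=2 product=0
t=3: arr=0 -> substrate=0 bound=0 product=2
t=4: arr=0 -> substrate=0 bound=0 product=2
t=5: arr=3 -> substrate=0 bound=3 product=2
t=6: arr=0 -> substrate=0 bound=3 product=2
t=7: arr=3 -> substrate=0 bound=3 product=5
t=8: arr=0 -> substrate=0 bound=3 product=5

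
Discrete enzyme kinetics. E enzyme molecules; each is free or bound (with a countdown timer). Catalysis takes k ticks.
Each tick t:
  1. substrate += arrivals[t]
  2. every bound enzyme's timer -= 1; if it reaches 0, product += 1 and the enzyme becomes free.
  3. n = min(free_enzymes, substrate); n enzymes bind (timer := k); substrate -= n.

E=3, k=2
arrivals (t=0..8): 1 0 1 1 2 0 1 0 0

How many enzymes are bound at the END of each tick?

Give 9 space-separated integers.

t=0: arr=1 -> substrate=0 bound=1 product=0
t=1: arr=0 -> substrate=0 bound=1 product=0
t=2: arr=1 -> substrate=0 bound=1 product=1
t=3: arr=1 -> substrate=0 bound=2 product=1
t=4: arr=2 -> substrate=0 bound=3 product=2
t=5: arr=0 -> substrate=0 bound=2 product=3
t=6: arr=1 -> substrate=0 bound=1 product=5
t=7: arr=0 -> substrate=0 bound=1 product=5
t=8: arr=0 -> substrate=0 bound=0 product=6

Answer: 1 1 1 2 3 2 1 1 0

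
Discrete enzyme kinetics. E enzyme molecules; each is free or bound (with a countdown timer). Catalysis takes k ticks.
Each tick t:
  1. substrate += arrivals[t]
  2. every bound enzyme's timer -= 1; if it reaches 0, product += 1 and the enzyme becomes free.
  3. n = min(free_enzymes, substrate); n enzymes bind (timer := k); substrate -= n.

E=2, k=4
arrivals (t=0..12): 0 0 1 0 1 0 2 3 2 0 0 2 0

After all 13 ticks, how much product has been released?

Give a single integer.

t=0: arr=0 -> substrate=0 bound=0 product=0
t=1: arr=0 -> substrate=0 bound=0 product=0
t=2: arr=1 -> substrate=0 bound=1 product=0
t=3: arr=0 -> substrate=0 bound=1 product=0
t=4: arr=1 -> substrate=0 bound=2 product=0
t=5: arr=0 -> substrate=0 bound=2 product=0
t=6: arr=2 -> substrate=1 bound=2 product=1
t=7: arr=3 -> substrate=4 bound=2 product=1
t=8: arr=2 -> substrate=5 bound=2 product=2
t=9: arr=0 -> substrate=5 bound=2 product=2
t=10: arr=0 -> substrate=4 bound=2 product=3
t=11: arr=2 -> substrate=6 bound=2 product=3
t=12: arr=0 -> substrate=5 bound=2 product=4

Answer: 4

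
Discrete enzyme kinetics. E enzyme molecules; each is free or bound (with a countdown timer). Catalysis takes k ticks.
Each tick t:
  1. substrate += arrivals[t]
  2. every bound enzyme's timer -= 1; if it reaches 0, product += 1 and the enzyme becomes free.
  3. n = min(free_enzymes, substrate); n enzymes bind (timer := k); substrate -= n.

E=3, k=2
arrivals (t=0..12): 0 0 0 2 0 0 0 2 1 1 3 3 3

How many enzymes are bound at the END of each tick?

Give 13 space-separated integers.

t=0: arr=0 -> substrate=0 bound=0 product=0
t=1: arr=0 -> substrate=0 bound=0 product=0
t=2: arr=0 -> substrate=0 bound=0 product=0
t=3: arr=2 -> substrate=0 bound=2 product=0
t=4: arr=0 -> substrate=0 bound=2 product=0
t=5: arr=0 -> substrate=0 bound=0 product=2
t=6: arr=0 -> substrate=0 bound=0 product=2
t=7: arr=2 -> substrate=0 bound=2 product=2
t=8: arr=1 -> substrate=0 bound=3 product=2
t=9: arr=1 -> substrate=0 bound=2 product=4
t=10: arr=3 -> substrate=1 bound=3 product=5
t=11: arr=3 -> substrate=3 bound=3 product=6
t=12: arr=3 -> substrate=4 bound=3 product=8

Answer: 0 0 0 2 2 0 0 2 3 2 3 3 3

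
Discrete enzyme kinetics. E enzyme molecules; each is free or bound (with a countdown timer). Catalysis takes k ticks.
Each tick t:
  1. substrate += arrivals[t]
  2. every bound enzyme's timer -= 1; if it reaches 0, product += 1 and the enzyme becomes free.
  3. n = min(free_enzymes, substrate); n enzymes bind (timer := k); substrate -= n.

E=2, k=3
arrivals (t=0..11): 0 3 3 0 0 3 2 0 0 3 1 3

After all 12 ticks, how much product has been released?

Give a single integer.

Answer: 6

Derivation:
t=0: arr=0 -> substrate=0 bound=0 product=0
t=1: arr=3 -> substrate=1 bound=2 product=0
t=2: arr=3 -> substrate=4 bound=2 product=0
t=3: arr=0 -> substrate=4 bound=2 product=0
t=4: arr=0 -> substrate=2 bound=2 product=2
t=5: arr=3 -> substrate=5 bound=2 product=2
t=6: arr=2 -> substrate=7 bound=2 product=2
t=7: arr=0 -> substrate=5 bound=2 product=4
t=8: arr=0 -> substrate=5 bound=2 product=4
t=9: arr=3 -> substrate=8 bound=2 product=4
t=10: arr=1 -> substrate=7 bound=2 product=6
t=11: arr=3 -> substrate=10 bound=2 product=6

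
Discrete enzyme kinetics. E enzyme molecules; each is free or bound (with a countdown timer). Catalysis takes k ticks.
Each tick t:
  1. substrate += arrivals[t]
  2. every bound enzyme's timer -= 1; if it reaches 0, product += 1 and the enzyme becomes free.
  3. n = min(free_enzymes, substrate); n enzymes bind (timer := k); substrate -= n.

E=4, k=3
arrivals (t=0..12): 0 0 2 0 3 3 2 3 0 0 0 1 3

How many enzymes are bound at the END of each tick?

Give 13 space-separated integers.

Answer: 0 0 2 2 4 4 4 4 4 4 4 4 4

Derivation:
t=0: arr=0 -> substrate=0 bound=0 product=0
t=1: arr=0 -> substrate=0 bound=0 product=0
t=2: arr=2 -> substrate=0 bound=2 product=0
t=3: arr=0 -> substrate=0 bound=2 product=0
t=4: arr=3 -> substrate=1 bound=4 product=0
t=5: arr=3 -> substrate=2 bound=4 product=2
t=6: arr=2 -> substrate=4 bound=4 product=2
t=7: arr=3 -> substrate=5 bound=4 product=4
t=8: arr=0 -> substrate=3 bound=4 product=6
t=9: arr=0 -> substrate=3 bound=4 product=6
t=10: arr=0 -> substrate=1 bound=4 product=8
t=11: arr=1 -> substrate=0 bound=4 product=10
t=12: arr=3 -> substrate=3 bound=4 product=10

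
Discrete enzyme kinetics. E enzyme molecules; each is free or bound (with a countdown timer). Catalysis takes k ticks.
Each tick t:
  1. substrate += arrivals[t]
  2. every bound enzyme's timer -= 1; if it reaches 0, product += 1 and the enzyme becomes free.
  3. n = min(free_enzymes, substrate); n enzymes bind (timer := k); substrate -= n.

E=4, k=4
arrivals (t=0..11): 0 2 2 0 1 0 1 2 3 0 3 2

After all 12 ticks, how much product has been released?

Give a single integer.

Answer: 8

Derivation:
t=0: arr=0 -> substrate=0 bound=0 product=0
t=1: arr=2 -> substrate=0 bound=2 product=0
t=2: arr=2 -> substrate=0 bound=4 product=0
t=3: arr=0 -> substrate=0 bound=4 product=0
t=4: arr=1 -> substrate=1 bound=4 product=0
t=5: arr=0 -> substrate=0 bound=3 product=2
t=6: arr=1 -> substrate=0 bound=2 product=4
t=7: arr=2 -> substrate=0 bound=4 product=4
t=8: arr=3 -> substrate=3 bound=4 product=4
t=9: arr=0 -> substrate=2 bound=4 product=5
t=10: arr=3 -> substrate=4 bound=4 product=6
t=11: arr=2 -> substrate=4 bound=4 product=8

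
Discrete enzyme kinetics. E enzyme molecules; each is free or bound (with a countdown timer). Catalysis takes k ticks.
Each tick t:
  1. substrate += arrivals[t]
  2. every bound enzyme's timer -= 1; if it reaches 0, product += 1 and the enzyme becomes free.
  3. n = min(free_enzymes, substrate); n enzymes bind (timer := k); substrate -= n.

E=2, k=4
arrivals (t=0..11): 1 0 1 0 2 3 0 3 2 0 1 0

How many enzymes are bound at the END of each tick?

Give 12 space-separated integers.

Answer: 1 1 2 2 2 2 2 2 2 2 2 2

Derivation:
t=0: arr=1 -> substrate=0 bound=1 product=0
t=1: arr=0 -> substrate=0 bound=1 product=0
t=2: arr=1 -> substrate=0 bound=2 product=0
t=3: arr=0 -> substrate=0 bound=2 product=0
t=4: arr=2 -> substrate=1 bound=2 product=1
t=5: arr=3 -> substrate=4 bound=2 product=1
t=6: arr=0 -> substrate=3 bound=2 product=2
t=7: arr=3 -> substrate=6 bound=2 product=2
t=8: arr=2 -> substrate=7 bound=2 product=3
t=9: arr=0 -> substrate=7 bound=2 product=3
t=10: arr=1 -> substrate=7 bound=2 product=4
t=11: arr=0 -> substrate=7 bound=2 product=4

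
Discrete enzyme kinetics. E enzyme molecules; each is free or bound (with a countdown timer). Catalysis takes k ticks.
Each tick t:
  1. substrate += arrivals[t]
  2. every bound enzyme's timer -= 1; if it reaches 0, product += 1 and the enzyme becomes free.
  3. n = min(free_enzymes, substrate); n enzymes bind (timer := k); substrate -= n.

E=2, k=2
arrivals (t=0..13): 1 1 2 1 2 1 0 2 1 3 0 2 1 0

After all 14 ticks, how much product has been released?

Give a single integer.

t=0: arr=1 -> substrate=0 bound=1 product=0
t=1: arr=1 -> substrate=0 bound=2 product=0
t=2: arr=2 -> substrate=1 bound=2 product=1
t=3: arr=1 -> substrate=1 bound=2 product=2
t=4: arr=2 -> substrate=2 bound=2 product=3
t=5: arr=1 -> substrate=2 bound=2 product=4
t=6: arr=0 -> substrate=1 bound=2 product=5
t=7: arr=2 -> substrate=2 bound=2 product=6
t=8: arr=1 -> substrate=2 bound=2 product=7
t=9: arr=3 -> substrate=4 bound=2 product=8
t=10: arr=0 -> substrate=3 bound=2 product=9
t=11: arr=2 -> substrate=4 bound=2 product=10
t=12: arr=1 -> substrate=4 bound=2 product=11
t=13: arr=0 -> substrate=3 bound=2 product=12

Answer: 12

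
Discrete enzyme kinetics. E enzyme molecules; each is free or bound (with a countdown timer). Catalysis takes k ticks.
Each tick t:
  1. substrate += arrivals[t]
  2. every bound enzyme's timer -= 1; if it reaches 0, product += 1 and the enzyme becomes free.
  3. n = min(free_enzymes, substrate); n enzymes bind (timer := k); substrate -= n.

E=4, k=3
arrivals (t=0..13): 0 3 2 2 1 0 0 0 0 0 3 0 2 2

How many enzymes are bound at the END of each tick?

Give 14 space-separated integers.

t=0: arr=0 -> substrate=0 bound=0 product=0
t=1: arr=3 -> substrate=0 bound=3 product=0
t=2: arr=2 -> substrate=1 bound=4 product=0
t=3: arr=2 -> substrate=3 bound=4 product=0
t=4: arr=1 -> substrate=1 bound=4 product=3
t=5: arr=0 -> substrate=0 bound=4 product=4
t=6: arr=0 -> substrate=0 bound=4 product=4
t=7: arr=0 -> substrate=0 bound=1 product=7
t=8: arr=0 -> substrate=0 bound=0 product=8
t=9: arr=0 -> substrate=0 bound=0 product=8
t=10: arr=3 -> substrate=0 bound=3 product=8
t=11: arr=0 -> substrate=0 bound=3 product=8
t=12: arr=2 -> substrate=1 bound=4 product=8
t=13: arr=2 -> substrate=0 bound=4 product=11

Answer: 0 3 4 4 4 4 4 1 0 0 3 3 4 4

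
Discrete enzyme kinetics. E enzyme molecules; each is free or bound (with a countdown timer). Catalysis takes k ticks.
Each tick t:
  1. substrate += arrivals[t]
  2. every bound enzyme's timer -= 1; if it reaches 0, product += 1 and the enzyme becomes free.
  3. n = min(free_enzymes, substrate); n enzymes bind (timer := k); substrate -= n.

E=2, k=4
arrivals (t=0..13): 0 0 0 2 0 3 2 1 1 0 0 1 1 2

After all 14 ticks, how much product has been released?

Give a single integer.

t=0: arr=0 -> substrate=0 bound=0 product=0
t=1: arr=0 -> substrate=0 bound=0 product=0
t=2: arr=0 -> substrate=0 bound=0 product=0
t=3: arr=2 -> substrate=0 bound=2 product=0
t=4: arr=0 -> substrate=0 bound=2 product=0
t=5: arr=3 -> substrate=3 bound=2 product=0
t=6: arr=2 -> substrate=5 bound=2 product=0
t=7: arr=1 -> substrate=4 bound=2 product=2
t=8: arr=1 -> substrate=5 bound=2 product=2
t=9: arr=0 -> substrate=5 bound=2 product=2
t=10: arr=0 -> substrate=5 bound=2 product=2
t=11: arr=1 -> substrate=4 bound=2 product=4
t=12: arr=1 -> substrate=5 bound=2 product=4
t=13: arr=2 -> substrate=7 bound=2 product=4

Answer: 4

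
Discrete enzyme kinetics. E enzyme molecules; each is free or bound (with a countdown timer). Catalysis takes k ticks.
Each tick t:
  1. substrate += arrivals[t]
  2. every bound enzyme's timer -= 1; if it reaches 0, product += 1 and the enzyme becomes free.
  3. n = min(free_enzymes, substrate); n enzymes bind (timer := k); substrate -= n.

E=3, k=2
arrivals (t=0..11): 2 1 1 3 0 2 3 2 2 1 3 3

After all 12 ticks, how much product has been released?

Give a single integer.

t=0: arr=2 -> substrate=0 bound=2 product=0
t=1: arr=1 -> substrate=0 bound=3 product=0
t=2: arr=1 -> substrate=0 bound=2 product=2
t=3: arr=3 -> substrate=1 bound=3 product=3
t=4: arr=0 -> substrate=0 bound=3 product=4
t=5: arr=2 -> substrate=0 bound=3 product=6
t=6: arr=3 -> substrate=2 bound=3 product=7
t=7: arr=2 -> substrate=2 bound=3 product=9
t=8: arr=2 -> substrate=3 bound=3 product=10
t=9: arr=1 -> substrate=2 bound=3 product=12
t=10: arr=3 -> substrate=4 bound=3 product=13
t=11: arr=3 -> substrate=5 bound=3 product=15

Answer: 15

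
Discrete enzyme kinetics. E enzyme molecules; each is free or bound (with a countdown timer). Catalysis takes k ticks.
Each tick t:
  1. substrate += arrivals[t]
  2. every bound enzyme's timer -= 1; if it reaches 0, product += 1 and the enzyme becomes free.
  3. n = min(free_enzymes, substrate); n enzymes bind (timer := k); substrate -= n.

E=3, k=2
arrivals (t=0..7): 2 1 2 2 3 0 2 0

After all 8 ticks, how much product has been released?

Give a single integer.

Answer: 9

Derivation:
t=0: arr=2 -> substrate=0 bound=2 product=0
t=1: arr=1 -> substrate=0 bound=3 product=0
t=2: arr=2 -> substrate=0 bound=3 product=2
t=3: arr=2 -> substrate=1 bound=3 product=3
t=4: arr=3 -> substrate=2 bound=3 product=5
t=5: arr=0 -> substrate=1 bound=3 product=6
t=6: arr=2 -> substrate=1 bound=3 product=8
t=7: arr=0 -> substrate=0 bound=3 product=9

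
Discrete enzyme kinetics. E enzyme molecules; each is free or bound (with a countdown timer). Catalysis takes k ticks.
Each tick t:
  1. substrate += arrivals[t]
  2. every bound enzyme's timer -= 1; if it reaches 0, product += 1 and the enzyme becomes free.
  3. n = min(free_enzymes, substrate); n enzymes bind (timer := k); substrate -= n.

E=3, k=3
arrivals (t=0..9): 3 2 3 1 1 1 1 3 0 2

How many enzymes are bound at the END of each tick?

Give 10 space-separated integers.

Answer: 3 3 3 3 3 3 3 3 3 3

Derivation:
t=0: arr=3 -> substrate=0 bound=3 product=0
t=1: arr=2 -> substrate=2 bound=3 product=0
t=2: arr=3 -> substrate=5 bound=3 product=0
t=3: arr=1 -> substrate=3 bound=3 product=3
t=4: arr=1 -> substrate=4 bound=3 product=3
t=5: arr=1 -> substrate=5 bound=3 product=3
t=6: arr=1 -> substrate=3 bound=3 product=6
t=7: arr=3 -> substrate=6 bound=3 product=6
t=8: arr=0 -> substrate=6 bound=3 product=6
t=9: arr=2 -> substrate=5 bound=3 product=9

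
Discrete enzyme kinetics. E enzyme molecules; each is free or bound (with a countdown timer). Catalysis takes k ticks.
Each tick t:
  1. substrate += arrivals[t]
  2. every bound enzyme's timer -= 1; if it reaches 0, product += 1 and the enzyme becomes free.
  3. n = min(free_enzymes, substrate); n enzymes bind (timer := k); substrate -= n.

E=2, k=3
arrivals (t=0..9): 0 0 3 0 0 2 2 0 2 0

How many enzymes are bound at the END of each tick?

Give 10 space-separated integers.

t=0: arr=0 -> substrate=0 bound=0 product=0
t=1: arr=0 -> substrate=0 bound=0 product=0
t=2: arr=3 -> substrate=1 bound=2 product=0
t=3: arr=0 -> substrate=1 bound=2 product=0
t=4: arr=0 -> substrate=1 bound=2 product=0
t=5: arr=2 -> substrate=1 bound=2 product=2
t=6: arr=2 -> substrate=3 bound=2 product=2
t=7: arr=0 -> substrate=3 bound=2 product=2
t=8: arr=2 -> substrate=3 bound=2 product=4
t=9: arr=0 -> substrate=3 bound=2 product=4

Answer: 0 0 2 2 2 2 2 2 2 2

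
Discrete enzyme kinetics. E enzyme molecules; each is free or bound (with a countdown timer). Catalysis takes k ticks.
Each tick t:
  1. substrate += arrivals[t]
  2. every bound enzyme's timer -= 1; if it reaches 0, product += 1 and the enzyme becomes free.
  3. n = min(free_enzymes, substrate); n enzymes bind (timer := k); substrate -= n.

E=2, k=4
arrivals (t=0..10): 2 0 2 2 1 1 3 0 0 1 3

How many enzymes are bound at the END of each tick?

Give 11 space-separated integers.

t=0: arr=2 -> substrate=0 bound=2 product=0
t=1: arr=0 -> substrate=0 bound=2 product=0
t=2: arr=2 -> substrate=2 bound=2 product=0
t=3: arr=2 -> substrate=4 bound=2 product=0
t=4: arr=1 -> substrate=3 bound=2 product=2
t=5: arr=1 -> substrate=4 bound=2 product=2
t=6: arr=3 -> substrate=7 bound=2 product=2
t=7: arr=0 -> substrate=7 bound=2 product=2
t=8: arr=0 -> substrate=5 bound=2 product=4
t=9: arr=1 -> substrate=6 bound=2 product=4
t=10: arr=3 -> substrate=9 bound=2 product=4

Answer: 2 2 2 2 2 2 2 2 2 2 2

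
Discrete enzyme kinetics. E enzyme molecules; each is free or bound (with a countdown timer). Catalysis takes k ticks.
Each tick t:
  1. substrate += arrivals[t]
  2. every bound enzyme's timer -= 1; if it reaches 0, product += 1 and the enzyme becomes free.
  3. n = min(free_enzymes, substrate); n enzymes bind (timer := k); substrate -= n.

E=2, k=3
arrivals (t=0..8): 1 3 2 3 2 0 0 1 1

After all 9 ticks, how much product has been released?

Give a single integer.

Answer: 4

Derivation:
t=0: arr=1 -> substrate=0 bound=1 product=0
t=1: arr=3 -> substrate=2 bound=2 product=0
t=2: arr=2 -> substrate=4 bound=2 product=0
t=3: arr=3 -> substrate=6 bound=2 product=1
t=4: arr=2 -> substrate=7 bound=2 product=2
t=5: arr=0 -> substrate=7 bound=2 product=2
t=6: arr=0 -> substrate=6 bound=2 product=3
t=7: arr=1 -> substrate=6 bound=2 product=4
t=8: arr=1 -> substrate=7 bound=2 product=4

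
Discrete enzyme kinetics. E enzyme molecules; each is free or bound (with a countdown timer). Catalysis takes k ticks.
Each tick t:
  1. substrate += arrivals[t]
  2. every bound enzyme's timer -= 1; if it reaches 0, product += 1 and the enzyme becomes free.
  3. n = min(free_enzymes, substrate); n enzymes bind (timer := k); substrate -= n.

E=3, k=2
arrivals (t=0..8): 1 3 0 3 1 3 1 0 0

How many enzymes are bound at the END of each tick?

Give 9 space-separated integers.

Answer: 1 3 3 3 3 3 3 3 2

Derivation:
t=0: arr=1 -> substrate=0 bound=1 product=0
t=1: arr=3 -> substrate=1 bound=3 product=0
t=2: arr=0 -> substrate=0 bound=3 product=1
t=3: arr=3 -> substrate=1 bound=3 product=3
t=4: arr=1 -> substrate=1 bound=3 product=4
t=5: arr=3 -> substrate=2 bound=3 product=6
t=6: arr=1 -> substrate=2 bound=3 product=7
t=7: arr=0 -> substrate=0 bound=3 product=9
t=8: arr=0 -> substrate=0 bound=2 product=10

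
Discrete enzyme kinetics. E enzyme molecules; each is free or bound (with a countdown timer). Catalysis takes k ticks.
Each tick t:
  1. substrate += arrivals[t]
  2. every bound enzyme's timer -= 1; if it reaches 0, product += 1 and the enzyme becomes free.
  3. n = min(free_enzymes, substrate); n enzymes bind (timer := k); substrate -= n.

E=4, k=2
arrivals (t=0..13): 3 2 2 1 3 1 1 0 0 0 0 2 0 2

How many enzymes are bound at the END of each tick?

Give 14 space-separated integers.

t=0: arr=3 -> substrate=0 bound=3 product=0
t=1: arr=2 -> substrate=1 bound=4 product=0
t=2: arr=2 -> substrate=0 bound=4 product=3
t=3: arr=1 -> substrate=0 bound=4 product=4
t=4: arr=3 -> substrate=0 bound=4 product=7
t=5: arr=1 -> substrate=0 bound=4 product=8
t=6: arr=1 -> substrate=0 bound=2 product=11
t=7: arr=0 -> substrate=0 bound=1 product=12
t=8: arr=0 -> substrate=0 bound=0 product=13
t=9: arr=0 -> substrate=0 bound=0 product=13
t=10: arr=0 -> substrate=0 bound=0 product=13
t=11: arr=2 -> substrate=0 bound=2 product=13
t=12: arr=0 -> substrate=0 bound=2 product=13
t=13: arr=2 -> substrate=0 bound=2 product=15

Answer: 3 4 4 4 4 4 2 1 0 0 0 2 2 2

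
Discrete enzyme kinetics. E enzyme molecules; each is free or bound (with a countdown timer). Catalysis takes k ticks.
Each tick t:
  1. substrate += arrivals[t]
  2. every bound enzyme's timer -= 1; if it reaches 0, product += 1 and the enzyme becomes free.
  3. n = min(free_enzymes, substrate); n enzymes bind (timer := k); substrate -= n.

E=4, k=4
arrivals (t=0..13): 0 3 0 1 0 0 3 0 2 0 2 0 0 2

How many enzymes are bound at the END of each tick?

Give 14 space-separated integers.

Answer: 0 3 3 4 4 1 4 3 4 4 4 4 3 4

Derivation:
t=0: arr=0 -> substrate=0 bound=0 product=0
t=1: arr=3 -> substrate=0 bound=3 product=0
t=2: arr=0 -> substrate=0 bound=3 product=0
t=3: arr=1 -> substrate=0 bound=4 product=0
t=4: arr=0 -> substrate=0 bound=4 product=0
t=5: arr=0 -> substrate=0 bound=1 product=3
t=6: arr=3 -> substrate=0 bound=4 product=3
t=7: arr=0 -> substrate=0 bound=3 product=4
t=8: arr=2 -> substrate=1 bound=4 product=4
t=9: arr=0 -> substrate=1 bound=4 product=4
t=10: arr=2 -> substrate=0 bound=4 product=7
t=11: arr=0 -> substrate=0 bound=4 product=7
t=12: arr=0 -> substrate=0 bound=3 product=8
t=13: arr=2 -> substrate=1 bound=4 product=8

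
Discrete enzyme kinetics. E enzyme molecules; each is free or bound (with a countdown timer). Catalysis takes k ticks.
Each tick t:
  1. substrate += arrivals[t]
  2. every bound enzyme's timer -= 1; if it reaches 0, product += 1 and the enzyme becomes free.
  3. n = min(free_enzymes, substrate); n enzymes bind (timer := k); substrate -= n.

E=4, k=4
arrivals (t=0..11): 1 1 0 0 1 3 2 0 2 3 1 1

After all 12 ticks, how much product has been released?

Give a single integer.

t=0: arr=1 -> substrate=0 bound=1 product=0
t=1: arr=1 -> substrate=0 bound=2 product=0
t=2: arr=0 -> substrate=0 bound=2 product=0
t=3: arr=0 -> substrate=0 bound=2 product=0
t=4: arr=1 -> substrate=0 bound=2 product=1
t=5: arr=3 -> substrate=0 bound=4 product=2
t=6: arr=2 -> substrate=2 bound=4 product=2
t=7: arr=0 -> substrate=2 bound=4 product=2
t=8: arr=2 -> substrate=3 bound=4 product=3
t=9: arr=3 -> substrate=3 bound=4 product=6
t=10: arr=1 -> substrate=4 bound=4 product=6
t=11: arr=1 -> substrate=5 bound=4 product=6

Answer: 6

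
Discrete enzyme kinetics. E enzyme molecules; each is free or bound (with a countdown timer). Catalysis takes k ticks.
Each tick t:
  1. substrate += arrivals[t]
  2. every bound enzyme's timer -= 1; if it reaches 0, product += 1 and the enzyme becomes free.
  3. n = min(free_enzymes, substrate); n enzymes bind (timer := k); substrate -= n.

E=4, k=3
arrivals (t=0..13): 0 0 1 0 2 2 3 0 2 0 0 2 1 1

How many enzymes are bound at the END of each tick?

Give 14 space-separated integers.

Answer: 0 0 1 1 3 4 4 4 4 4 3 3 4 4

Derivation:
t=0: arr=0 -> substrate=0 bound=0 product=0
t=1: arr=0 -> substrate=0 bound=0 product=0
t=2: arr=1 -> substrate=0 bound=1 product=0
t=3: arr=0 -> substrate=0 bound=1 product=0
t=4: arr=2 -> substrate=0 bound=3 product=0
t=5: arr=2 -> substrate=0 bound=4 product=1
t=6: arr=3 -> substrate=3 bound=4 product=1
t=7: arr=0 -> substrate=1 bound=4 product=3
t=8: arr=2 -> substrate=1 bound=4 product=5
t=9: arr=0 -> substrate=1 bound=4 product=5
t=10: arr=0 -> substrate=0 bound=3 product=7
t=11: arr=2 -> substrate=0 bound=3 product=9
t=12: arr=1 -> substrate=0 bound=4 product=9
t=13: arr=1 -> substrate=0 bound=4 product=10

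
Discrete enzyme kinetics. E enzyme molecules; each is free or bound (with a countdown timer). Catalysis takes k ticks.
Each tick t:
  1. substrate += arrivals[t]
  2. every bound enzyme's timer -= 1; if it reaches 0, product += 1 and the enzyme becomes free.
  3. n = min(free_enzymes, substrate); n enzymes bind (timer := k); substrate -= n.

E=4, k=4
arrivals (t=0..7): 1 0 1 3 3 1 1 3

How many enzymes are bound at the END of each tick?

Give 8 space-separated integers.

t=0: arr=1 -> substrate=0 bound=1 product=0
t=1: arr=0 -> substrate=0 bound=1 product=0
t=2: arr=1 -> substrate=0 bound=2 product=0
t=3: arr=3 -> substrate=1 bound=4 product=0
t=4: arr=3 -> substrate=3 bound=4 product=1
t=5: arr=1 -> substrate=4 bound=4 product=1
t=6: arr=1 -> substrate=4 bound=4 product=2
t=7: arr=3 -> substrate=5 bound=4 product=4

Answer: 1 1 2 4 4 4 4 4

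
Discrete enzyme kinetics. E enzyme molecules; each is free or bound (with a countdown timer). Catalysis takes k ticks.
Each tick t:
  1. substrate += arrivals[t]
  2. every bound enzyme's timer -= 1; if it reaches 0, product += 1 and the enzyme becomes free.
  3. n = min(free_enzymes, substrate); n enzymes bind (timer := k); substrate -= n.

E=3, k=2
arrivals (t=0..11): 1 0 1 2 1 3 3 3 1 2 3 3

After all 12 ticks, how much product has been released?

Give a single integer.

t=0: arr=1 -> substrate=0 bound=1 product=0
t=1: arr=0 -> substrate=0 bound=1 product=0
t=2: arr=1 -> substrate=0 bound=1 product=1
t=3: arr=2 -> substrate=0 bound=3 product=1
t=4: arr=1 -> substrate=0 bound=3 product=2
t=5: arr=3 -> substrate=1 bound=3 product=4
t=6: arr=3 -> substrate=3 bound=3 product=5
t=7: arr=3 -> substrate=4 bound=3 product=7
t=8: arr=1 -> substrate=4 bound=3 product=8
t=9: arr=2 -> substrate=4 bound=3 product=10
t=10: arr=3 -> substrate=6 bound=3 product=11
t=11: arr=3 -> substrate=7 bound=3 product=13

Answer: 13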